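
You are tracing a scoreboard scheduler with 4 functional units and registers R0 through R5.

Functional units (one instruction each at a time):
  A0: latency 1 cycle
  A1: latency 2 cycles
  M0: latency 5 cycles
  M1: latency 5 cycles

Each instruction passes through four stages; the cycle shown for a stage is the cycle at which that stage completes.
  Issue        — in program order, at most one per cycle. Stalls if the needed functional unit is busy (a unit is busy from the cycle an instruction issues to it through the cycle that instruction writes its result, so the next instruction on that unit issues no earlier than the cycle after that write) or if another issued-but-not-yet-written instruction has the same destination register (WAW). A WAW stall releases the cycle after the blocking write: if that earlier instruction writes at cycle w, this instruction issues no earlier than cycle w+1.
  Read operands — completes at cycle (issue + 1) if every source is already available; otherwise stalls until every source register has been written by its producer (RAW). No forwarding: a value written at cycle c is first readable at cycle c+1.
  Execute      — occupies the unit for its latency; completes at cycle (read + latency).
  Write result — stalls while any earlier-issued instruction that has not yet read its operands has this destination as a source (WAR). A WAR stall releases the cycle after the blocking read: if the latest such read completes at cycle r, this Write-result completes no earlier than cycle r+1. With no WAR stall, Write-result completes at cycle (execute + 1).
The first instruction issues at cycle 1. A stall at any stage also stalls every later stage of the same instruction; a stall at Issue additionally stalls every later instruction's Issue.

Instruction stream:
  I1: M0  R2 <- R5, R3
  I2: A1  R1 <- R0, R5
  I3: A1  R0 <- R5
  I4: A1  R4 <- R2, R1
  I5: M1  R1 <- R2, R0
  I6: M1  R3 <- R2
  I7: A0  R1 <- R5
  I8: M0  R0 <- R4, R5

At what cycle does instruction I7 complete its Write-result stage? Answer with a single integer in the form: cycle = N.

cycle 1: I1 dispatched to M0
cycle 2: I1 operands ready | I2 dispatched to A1
cycle 3: I2 operands ready
cycle 5: I2 complete
cycle 6: R1←I2
cycle 7: I1 complete | I3 dispatched to A1
cycle 8: R2←I1 | I3 operands ready
cycle 10: I3 complete
cycle 11: R0←I3
cycle 12: I4 dispatched to A1
cycle 13: I4 operands ready | I5 dispatched to M1
cycle 14: I5 operands ready
cycle 15: I4 complete
cycle 16: R4←I4
cycle 19: I5 complete
cycle 20: R1←I5
cycle 21: I6 dispatched to M1
cycle 22: I6 operands ready | I7 dispatched to A0
cycle 23: I7 operands ready | I8 dispatched to M0
cycle 24: I7 complete | I8 operands ready
cycle 25: R1←I7
cycle 27: I6 complete
cycle 28: R3←I6
cycle 29: I8 complete
cycle 30: R0←I8

cycle = 25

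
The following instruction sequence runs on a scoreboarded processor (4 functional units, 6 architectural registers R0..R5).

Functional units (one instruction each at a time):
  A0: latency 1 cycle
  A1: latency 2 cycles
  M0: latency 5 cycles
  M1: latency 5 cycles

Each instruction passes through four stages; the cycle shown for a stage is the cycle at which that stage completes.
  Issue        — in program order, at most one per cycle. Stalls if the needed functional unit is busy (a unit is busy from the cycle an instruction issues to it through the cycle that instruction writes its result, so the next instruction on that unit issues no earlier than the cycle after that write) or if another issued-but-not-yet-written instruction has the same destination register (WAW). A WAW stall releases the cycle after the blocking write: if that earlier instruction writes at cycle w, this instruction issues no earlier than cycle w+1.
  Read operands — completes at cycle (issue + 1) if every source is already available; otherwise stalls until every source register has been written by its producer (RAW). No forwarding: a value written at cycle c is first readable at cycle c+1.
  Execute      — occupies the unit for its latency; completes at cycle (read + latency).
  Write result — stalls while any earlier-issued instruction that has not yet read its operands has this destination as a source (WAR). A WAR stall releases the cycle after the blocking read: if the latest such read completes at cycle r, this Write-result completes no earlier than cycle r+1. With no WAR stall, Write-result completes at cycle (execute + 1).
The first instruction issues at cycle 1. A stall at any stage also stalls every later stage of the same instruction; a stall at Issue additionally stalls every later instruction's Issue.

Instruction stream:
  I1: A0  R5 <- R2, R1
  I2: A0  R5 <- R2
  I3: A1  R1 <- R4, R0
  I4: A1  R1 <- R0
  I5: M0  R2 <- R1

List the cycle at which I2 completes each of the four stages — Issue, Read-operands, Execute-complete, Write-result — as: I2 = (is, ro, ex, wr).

  I1 | 1 | 2 | 3 | 4
  I2 | 5 | 6 | 7 | 8   struct: A0 busy until I1 writes@4
  I3 | 6 | 7 | 9 | 10
  I4 | 11 | 12 | 14 | 15   struct: A1 busy until I3 writes@10
  I5 | 12 | 16 | 21 | 22   RAW R1: wait I4 write@15

I2 = (5, 6, 7, 8)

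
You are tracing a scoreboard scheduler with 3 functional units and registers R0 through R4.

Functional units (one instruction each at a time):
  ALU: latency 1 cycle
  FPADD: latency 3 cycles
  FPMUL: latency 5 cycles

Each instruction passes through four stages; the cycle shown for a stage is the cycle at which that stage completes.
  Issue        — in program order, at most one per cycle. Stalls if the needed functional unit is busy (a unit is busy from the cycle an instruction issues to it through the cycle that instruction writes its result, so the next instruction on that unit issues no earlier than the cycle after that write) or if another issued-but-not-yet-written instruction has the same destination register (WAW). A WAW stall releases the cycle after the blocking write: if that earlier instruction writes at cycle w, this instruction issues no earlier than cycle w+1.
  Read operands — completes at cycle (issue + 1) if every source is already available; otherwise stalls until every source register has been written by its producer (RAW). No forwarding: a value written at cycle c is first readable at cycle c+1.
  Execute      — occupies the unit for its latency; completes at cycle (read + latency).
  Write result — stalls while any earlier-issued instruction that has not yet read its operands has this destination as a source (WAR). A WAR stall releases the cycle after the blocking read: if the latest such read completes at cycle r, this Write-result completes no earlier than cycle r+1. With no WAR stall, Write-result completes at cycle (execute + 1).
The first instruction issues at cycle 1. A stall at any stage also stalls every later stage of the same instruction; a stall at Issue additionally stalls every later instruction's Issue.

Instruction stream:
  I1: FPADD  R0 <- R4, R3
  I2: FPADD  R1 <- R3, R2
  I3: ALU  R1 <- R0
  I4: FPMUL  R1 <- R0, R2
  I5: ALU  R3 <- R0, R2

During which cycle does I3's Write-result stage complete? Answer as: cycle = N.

cycle = 16

I1: IS=1 RO=2 EX=5 WR=6
I2: IS=7 RO=8 EX=11 WR=12  [struct: FPADD busy until I1 writes@6]
I3: IS=13 RO=14 EX=15 WR=16  [WAW R1: wait I2 write@12]
I4: IS=17 RO=18 EX=23 WR=24  [WAW R1: wait I3 write@16]
I5: IS=18 RO=19 EX=20 WR=21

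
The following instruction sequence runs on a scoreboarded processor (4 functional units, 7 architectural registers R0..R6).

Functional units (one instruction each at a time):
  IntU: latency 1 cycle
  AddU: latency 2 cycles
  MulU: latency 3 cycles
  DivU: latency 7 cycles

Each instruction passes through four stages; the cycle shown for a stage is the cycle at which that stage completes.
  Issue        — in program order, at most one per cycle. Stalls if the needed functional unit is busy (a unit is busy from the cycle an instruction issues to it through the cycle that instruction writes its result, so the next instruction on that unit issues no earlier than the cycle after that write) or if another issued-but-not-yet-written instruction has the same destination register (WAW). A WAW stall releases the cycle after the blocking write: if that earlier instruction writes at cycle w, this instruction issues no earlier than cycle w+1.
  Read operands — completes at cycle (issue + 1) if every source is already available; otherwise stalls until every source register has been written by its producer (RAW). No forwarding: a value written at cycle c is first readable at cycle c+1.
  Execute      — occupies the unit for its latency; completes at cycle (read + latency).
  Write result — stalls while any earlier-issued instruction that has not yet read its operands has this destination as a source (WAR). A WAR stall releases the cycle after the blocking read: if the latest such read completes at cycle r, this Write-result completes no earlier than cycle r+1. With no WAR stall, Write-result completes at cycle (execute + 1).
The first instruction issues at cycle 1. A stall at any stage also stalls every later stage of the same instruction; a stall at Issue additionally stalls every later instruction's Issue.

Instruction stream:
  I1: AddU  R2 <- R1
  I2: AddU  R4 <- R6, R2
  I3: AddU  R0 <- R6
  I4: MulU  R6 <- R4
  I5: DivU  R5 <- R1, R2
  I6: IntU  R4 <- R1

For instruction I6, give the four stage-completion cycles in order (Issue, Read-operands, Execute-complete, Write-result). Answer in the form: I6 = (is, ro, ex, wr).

I6 = (14, 15, 16, 17)

  I1 | 1 | 2 | 4 | 5
  I2 | 6 | 7 | 9 | 10   struct: AddU busy until I1 writes@5
  I3 | 11 | 12 | 14 | 15   struct: AddU busy until I2 writes@10
  I4 | 12 | 13 | 16 | 17
  I5 | 13 | 14 | 21 | 22
  I6 | 14 | 15 | 16 | 17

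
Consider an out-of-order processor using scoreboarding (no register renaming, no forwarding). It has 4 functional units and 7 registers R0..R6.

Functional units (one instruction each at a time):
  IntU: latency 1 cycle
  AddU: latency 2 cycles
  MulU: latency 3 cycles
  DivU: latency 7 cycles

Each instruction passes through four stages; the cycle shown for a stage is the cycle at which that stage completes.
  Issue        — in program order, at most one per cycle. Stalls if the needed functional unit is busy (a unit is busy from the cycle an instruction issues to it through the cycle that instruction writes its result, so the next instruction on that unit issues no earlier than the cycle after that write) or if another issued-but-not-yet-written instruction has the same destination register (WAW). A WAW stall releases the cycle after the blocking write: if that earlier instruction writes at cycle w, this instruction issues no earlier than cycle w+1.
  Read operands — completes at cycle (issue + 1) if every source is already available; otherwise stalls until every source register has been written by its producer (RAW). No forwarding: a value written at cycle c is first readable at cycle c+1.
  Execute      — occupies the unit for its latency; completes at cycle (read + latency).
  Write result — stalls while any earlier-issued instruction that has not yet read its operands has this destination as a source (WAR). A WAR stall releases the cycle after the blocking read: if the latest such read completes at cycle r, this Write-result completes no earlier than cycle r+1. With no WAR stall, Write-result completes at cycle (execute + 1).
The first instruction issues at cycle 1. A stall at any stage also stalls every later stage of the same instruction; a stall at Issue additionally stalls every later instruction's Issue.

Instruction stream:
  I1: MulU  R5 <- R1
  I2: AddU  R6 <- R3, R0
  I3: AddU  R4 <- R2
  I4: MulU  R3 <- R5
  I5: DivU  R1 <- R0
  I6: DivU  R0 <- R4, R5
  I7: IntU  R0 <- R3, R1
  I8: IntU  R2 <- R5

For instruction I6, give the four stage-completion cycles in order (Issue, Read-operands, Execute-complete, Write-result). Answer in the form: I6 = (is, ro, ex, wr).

[I1] 1/2/5/6
[I2] 2/3/5/6
[I3] 7/8/10/11  (struct: AddU busy until I2 writes@6)
[I4] 8/9/12/13
[I5] 9/10/17/18
[I6] 19/20/27/28  (struct: DivU busy until I5 writes@18)
[I7] 29/30/31/32  (WAW R0: wait I6 write@28)
[I8] 33/34/35/36  (struct: IntU busy until I7 writes@32)

I6 = (19, 20, 27, 28)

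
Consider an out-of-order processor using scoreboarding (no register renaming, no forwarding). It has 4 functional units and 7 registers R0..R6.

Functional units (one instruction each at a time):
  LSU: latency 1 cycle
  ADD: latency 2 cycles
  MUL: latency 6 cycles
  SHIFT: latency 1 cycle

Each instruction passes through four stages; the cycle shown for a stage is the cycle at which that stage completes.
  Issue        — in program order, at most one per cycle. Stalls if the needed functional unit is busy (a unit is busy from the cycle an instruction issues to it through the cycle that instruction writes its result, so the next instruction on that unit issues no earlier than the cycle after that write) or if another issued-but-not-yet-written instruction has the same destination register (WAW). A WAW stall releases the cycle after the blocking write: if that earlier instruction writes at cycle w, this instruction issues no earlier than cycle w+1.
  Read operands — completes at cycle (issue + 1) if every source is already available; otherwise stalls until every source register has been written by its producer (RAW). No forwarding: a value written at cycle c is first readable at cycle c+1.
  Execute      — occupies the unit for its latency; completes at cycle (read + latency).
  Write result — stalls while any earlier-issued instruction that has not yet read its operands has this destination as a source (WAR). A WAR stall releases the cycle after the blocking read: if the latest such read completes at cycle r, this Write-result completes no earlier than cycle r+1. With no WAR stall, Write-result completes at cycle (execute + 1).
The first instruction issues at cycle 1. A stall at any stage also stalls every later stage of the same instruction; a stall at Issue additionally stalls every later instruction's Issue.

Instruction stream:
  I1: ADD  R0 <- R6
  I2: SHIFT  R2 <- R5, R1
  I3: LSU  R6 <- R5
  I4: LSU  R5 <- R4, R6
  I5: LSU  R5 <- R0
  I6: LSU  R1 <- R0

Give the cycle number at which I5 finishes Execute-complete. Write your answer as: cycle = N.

cycle = 13

I1: IS=1 RO=2 EX=4 WR=5
I2: IS=2 RO=3 EX=4 WR=5
I3: IS=3 RO=4 EX=5 WR=6
I4: IS=7 RO=8 EX=9 WR=10  [struct: LSU busy until I3 writes@6]
I5: IS=11 RO=12 EX=13 WR=14  [struct: LSU busy until I4 writes@10]
I6: IS=15 RO=16 EX=17 WR=18  [struct: LSU busy until I5 writes@14]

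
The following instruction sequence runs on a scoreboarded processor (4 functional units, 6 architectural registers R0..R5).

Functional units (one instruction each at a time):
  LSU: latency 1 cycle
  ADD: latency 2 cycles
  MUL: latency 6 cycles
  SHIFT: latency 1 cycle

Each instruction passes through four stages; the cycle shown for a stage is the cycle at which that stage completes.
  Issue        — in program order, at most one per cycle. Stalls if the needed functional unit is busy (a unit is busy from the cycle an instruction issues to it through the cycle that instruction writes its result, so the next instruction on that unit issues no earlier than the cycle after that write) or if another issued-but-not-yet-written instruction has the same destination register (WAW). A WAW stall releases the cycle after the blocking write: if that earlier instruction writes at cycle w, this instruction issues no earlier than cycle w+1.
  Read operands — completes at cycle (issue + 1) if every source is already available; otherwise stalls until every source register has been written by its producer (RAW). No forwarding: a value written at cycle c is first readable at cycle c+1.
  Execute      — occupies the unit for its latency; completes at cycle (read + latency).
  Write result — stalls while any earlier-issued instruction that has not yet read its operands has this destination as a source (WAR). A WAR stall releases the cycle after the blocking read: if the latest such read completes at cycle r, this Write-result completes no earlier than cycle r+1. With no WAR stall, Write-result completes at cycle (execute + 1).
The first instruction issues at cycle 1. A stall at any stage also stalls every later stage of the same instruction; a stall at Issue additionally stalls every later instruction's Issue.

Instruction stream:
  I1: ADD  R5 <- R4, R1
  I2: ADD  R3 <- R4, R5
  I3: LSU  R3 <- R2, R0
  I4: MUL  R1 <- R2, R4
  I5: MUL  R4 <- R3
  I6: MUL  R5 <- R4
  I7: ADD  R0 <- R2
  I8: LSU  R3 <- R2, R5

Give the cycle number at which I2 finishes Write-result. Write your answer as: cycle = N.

cycle = 10

[I1] 1/2/4/5
[I2] 6/7/9/10  (struct: ADD busy until I1 writes@5)
[I3] 11/12/13/14  (WAW R3: wait I2 write@10)
[I4] 12/13/19/20
[I5] 21/22/28/29  (struct: MUL busy until I4 writes@20)
[I6] 30/31/37/38  (struct: MUL busy until I5 writes@29)
[I7] 31/32/34/35
[I8] 32/39/40/41  (RAW R5: wait I6 write@38)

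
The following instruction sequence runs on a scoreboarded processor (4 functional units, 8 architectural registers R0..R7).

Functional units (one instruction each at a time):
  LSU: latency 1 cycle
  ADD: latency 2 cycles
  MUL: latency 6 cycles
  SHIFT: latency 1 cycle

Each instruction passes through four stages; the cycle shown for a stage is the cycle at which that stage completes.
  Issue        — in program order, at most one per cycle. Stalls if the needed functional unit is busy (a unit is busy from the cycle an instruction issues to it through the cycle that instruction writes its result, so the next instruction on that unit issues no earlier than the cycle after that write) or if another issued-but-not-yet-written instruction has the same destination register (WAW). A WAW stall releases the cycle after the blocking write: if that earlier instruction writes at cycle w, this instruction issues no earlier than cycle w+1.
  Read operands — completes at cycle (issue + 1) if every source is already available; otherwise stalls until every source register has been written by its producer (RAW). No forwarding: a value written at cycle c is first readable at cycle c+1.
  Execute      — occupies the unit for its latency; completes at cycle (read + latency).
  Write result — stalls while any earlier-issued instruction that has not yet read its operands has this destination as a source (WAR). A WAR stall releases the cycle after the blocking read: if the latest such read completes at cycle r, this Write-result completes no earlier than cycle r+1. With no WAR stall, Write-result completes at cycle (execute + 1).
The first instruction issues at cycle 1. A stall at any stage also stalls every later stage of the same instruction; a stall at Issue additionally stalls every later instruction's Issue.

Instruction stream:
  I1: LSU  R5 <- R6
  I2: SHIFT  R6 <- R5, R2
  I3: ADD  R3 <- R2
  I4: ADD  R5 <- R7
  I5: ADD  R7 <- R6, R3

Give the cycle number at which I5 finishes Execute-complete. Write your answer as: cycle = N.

cycle = 16

  I1 | 1 | 2 | 3 | 4
  I2 | 2 | 5 | 6 | 7   RAW R5: wait I1 write@4
  I3 | 3 | 4 | 6 | 7
  I4 | 8 | 9 | 11 | 12   struct: ADD busy until I3 writes@7
  I5 | 13 | 14 | 16 | 17   struct: ADD busy until I4 writes@12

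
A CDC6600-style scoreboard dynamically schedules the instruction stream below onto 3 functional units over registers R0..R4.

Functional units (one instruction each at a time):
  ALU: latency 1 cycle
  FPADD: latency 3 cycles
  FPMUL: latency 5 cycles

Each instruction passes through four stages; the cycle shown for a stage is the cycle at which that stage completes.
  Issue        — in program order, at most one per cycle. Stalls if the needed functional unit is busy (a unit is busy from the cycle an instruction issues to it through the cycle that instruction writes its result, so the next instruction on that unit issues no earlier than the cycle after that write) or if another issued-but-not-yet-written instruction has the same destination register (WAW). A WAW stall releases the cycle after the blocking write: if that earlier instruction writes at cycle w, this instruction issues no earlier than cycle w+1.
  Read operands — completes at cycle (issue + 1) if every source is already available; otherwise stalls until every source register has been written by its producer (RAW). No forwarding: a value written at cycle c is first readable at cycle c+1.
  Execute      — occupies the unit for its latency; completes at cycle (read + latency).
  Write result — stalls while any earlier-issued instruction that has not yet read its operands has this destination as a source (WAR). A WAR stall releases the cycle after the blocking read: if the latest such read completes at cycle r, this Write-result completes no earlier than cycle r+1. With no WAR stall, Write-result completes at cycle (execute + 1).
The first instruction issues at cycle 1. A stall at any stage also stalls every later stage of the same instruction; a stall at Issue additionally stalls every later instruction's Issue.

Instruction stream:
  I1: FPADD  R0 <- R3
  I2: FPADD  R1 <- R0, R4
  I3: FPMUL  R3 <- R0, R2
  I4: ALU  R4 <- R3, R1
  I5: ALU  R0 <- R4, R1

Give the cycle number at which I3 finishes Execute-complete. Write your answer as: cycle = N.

t=1  issue I1 (FPADD)
t=2  I1 read-ops
t=5  I1 finished on FPADD
t=6  I1→R0
t=7  issue I2 (FPADD)
t=8  I2 read-ops; issue I3 (FPMUL)
t=9  I3 read-ops; issue I4 (ALU)
t=11  I2 finished on FPADD
t=12  I2→R1
t=14  I3 finished on FPMUL
t=15  I3→R3
t=16  I4 read-ops
t=17  I4 finished on ALU
t=18  I4→R4
t=19  issue I5 (ALU)
t=20  I5 read-ops
t=21  I5 finished on ALU
t=22  I5→R0

cycle = 14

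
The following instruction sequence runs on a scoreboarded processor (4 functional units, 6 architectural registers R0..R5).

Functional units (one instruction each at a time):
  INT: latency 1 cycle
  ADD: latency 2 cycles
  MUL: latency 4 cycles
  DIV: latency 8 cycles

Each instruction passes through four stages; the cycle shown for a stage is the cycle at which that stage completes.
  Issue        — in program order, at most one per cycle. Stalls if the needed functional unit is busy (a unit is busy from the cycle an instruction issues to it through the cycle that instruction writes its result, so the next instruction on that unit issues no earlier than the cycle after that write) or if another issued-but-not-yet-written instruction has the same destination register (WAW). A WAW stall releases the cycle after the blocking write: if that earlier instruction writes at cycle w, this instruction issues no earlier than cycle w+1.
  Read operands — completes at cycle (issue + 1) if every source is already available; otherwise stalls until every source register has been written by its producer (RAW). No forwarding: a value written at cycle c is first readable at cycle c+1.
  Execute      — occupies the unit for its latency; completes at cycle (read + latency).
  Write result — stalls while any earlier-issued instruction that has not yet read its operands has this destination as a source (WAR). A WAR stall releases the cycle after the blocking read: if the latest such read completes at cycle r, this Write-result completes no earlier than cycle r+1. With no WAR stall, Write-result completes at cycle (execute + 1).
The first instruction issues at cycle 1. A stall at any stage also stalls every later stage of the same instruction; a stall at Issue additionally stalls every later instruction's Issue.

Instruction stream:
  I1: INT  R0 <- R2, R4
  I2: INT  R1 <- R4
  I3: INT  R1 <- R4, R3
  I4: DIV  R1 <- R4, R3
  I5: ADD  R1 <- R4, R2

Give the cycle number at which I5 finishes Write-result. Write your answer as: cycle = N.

cycle 1: I1→INT
cycle 2: I1 RO
cycle 3: I1 EX
cycle 4: I1 WR R0
cycle 5: I2→INT
cycle 6: I2 RO
cycle 7: I2 EX
cycle 8: I2 WR R1
cycle 9: I3→INT
cycle 10: I3 RO
cycle 11: I3 EX
cycle 12: I3 WR R1
cycle 13: I4→DIV
cycle 14: I4 RO
cycle 22: I4 EX
cycle 23: I4 WR R1
cycle 24: I5→ADD
cycle 25: I5 RO
cycle 27: I5 EX
cycle 28: I5 WR R1

cycle = 28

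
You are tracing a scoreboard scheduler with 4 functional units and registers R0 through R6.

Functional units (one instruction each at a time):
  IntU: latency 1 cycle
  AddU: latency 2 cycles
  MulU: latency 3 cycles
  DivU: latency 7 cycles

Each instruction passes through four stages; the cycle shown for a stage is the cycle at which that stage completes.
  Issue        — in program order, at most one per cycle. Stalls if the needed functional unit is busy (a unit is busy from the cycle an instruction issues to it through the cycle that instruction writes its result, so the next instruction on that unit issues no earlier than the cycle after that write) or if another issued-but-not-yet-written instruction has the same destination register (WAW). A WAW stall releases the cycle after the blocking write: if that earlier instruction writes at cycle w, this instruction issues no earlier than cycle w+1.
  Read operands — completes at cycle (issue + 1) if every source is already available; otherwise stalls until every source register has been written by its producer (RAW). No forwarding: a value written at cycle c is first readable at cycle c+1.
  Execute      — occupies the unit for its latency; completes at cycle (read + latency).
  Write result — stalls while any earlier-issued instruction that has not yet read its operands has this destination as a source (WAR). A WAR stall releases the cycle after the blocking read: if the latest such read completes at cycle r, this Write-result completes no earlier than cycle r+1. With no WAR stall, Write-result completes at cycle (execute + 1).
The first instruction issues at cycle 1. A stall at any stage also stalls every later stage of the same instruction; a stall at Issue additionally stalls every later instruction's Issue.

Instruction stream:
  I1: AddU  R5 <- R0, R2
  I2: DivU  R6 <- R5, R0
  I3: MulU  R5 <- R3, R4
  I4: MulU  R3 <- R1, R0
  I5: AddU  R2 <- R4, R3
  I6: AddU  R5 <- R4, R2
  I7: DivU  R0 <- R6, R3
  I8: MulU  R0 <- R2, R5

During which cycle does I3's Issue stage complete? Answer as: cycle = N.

t=1  I1 dispatched to AddU
t=2  I1 operands ready, I2 dispatched to DivU
t=4  I1 complete
t=5  R5←I1
t=6  I2 operands ready, I3 dispatched to MulU
t=7  I3 operands ready
t=10  I3 complete
t=11  R5←I3
t=12  I4 dispatched to MulU
t=13  I2 complete, I4 operands ready, I5 dispatched to AddU
t=14  R6←I2
t=16  I4 complete
t=17  R3←I4
t=18  I5 operands ready
t=20  I5 complete
t=21  R2←I5
t=22  I6 dispatched to AddU
t=23  I6 operands ready, I7 dispatched to DivU
t=24  I7 operands ready
t=25  I6 complete
t=26  R5←I6
t=31  I7 complete
t=32  R0←I7
t=33  I8 dispatched to MulU
t=34  I8 operands ready
t=37  I8 complete
t=38  R0←I8

cycle = 6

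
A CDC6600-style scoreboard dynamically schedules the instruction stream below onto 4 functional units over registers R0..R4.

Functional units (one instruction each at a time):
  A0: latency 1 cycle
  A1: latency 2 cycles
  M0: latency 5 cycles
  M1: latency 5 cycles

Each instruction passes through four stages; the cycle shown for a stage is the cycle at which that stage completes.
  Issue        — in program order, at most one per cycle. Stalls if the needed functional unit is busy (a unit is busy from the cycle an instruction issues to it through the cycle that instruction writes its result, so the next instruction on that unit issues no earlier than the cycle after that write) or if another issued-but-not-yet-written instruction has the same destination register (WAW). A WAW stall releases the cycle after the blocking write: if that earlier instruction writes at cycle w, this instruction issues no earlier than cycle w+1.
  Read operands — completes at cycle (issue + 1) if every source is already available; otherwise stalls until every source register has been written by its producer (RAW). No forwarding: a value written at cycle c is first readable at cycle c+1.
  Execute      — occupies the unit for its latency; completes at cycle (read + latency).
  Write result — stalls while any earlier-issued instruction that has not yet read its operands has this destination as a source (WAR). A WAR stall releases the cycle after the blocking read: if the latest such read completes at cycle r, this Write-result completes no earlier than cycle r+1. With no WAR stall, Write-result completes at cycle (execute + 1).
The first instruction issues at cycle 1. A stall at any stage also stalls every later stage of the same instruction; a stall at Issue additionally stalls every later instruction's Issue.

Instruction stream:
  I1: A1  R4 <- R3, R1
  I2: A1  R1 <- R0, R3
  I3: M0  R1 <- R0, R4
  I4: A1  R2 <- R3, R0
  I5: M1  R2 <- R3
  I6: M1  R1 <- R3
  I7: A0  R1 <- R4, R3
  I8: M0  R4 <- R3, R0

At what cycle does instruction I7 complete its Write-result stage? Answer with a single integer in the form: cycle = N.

c1: I1 dispatched to A1
c2: I1 operands ready
c4: I1 complete
c5: R4←I1
c6: I2 dispatched to A1
c7: I2 operands ready
c9: I2 complete
c10: R1←I2
c11: I3 dispatched to M0
c12: I3 operands ready; I4 dispatched to A1
c13: I4 operands ready
c15: I4 complete
c16: R2←I4
c17: I3 complete; I5 dispatched to M1
c18: R1←I3; I5 operands ready
c23: I5 complete
c24: R2←I5
c25: I6 dispatched to M1
c26: I6 operands ready
c31: I6 complete
c32: R1←I6
c33: I7 dispatched to A0
c34: I7 operands ready; I8 dispatched to M0
c35: I7 complete; I8 operands ready
c36: R1←I7
c40: I8 complete
c41: R4←I8

cycle = 36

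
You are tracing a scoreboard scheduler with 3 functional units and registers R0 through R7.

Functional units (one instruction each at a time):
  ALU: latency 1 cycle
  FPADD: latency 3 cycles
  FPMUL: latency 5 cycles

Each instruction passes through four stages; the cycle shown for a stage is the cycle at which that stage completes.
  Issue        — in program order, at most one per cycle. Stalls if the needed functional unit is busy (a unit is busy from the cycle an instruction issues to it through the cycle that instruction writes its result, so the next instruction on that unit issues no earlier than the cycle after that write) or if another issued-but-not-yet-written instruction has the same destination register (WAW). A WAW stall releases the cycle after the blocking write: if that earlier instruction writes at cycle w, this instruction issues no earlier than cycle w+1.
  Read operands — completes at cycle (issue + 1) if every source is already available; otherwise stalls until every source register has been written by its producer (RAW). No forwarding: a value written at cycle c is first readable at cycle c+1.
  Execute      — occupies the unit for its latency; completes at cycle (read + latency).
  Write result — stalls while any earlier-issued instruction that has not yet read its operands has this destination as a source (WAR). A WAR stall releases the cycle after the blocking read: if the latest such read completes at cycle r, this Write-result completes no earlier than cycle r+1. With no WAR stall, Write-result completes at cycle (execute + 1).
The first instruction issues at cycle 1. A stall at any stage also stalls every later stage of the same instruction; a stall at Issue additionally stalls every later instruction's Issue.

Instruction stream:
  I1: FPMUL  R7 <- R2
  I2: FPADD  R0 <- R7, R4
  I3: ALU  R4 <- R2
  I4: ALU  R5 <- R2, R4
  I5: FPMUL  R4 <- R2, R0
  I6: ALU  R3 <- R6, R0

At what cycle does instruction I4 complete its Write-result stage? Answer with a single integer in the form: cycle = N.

cycle = 14

[I1] 1/2/7/8
[I2] 2/9/12/13  (RAW R7: wait I1 write@8)
[I3] 3/4/5/10  (WAR R4: wait I2 read@9)
[I4] 11/12/13/14  (struct: ALU busy until I3 writes@10)
[I5] 12/14/19/20  (RAW R0: wait I2 write@13)
[I6] 15/16/17/18  (struct: ALU busy until I4 writes@14)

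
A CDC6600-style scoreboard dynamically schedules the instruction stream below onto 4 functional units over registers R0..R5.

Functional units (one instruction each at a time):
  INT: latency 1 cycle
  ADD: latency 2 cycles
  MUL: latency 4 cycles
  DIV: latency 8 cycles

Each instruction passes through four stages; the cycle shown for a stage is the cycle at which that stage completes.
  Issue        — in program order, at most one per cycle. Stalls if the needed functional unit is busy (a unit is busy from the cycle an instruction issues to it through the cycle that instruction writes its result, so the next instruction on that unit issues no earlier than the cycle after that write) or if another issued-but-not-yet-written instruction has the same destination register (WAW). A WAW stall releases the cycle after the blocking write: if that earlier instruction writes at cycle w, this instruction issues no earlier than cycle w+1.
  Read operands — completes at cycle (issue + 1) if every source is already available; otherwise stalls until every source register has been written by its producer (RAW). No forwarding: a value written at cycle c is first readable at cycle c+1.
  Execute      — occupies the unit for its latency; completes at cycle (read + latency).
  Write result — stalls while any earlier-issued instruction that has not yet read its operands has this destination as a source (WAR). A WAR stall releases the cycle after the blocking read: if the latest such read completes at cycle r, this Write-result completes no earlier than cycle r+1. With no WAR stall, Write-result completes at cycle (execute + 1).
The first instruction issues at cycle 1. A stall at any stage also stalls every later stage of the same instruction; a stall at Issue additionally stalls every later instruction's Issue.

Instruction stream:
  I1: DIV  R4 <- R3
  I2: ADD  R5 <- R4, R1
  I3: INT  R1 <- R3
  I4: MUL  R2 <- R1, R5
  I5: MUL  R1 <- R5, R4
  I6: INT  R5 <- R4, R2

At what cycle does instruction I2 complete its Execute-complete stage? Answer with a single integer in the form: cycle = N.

cycle = 14

[I1] 1/2/10/11
[I2] 2/12/14/15  (RAW R4: wait I1 write@11)
[I3] 3/4/5/13  (WAR R1: wait I2 read@12)
[I4] 4/16/20/21  (RAW R5: wait I2 write@15)
[I5] 22/23/27/28  (struct: MUL busy until I4 writes@21)
[I6] 23/24/25/26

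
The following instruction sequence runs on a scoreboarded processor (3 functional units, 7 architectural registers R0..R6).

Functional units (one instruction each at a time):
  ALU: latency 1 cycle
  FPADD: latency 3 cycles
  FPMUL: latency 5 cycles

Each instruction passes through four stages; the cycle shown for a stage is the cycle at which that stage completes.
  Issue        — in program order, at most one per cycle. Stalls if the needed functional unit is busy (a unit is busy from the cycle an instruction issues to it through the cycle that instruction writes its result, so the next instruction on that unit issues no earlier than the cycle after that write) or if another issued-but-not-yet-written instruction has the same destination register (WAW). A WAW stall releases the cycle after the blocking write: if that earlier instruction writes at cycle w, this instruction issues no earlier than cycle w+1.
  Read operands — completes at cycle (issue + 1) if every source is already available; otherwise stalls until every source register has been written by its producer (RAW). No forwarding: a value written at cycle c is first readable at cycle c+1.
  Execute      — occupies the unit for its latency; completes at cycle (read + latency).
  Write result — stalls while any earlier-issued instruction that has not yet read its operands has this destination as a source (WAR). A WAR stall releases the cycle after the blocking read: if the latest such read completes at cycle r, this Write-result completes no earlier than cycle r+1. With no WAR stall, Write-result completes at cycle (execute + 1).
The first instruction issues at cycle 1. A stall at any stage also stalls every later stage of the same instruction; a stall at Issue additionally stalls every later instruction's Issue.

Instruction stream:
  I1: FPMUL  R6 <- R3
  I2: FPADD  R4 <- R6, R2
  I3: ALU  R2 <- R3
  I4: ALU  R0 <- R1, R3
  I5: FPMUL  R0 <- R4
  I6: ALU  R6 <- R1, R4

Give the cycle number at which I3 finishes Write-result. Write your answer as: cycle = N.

1) issue 1, read 2, done 7, write 8
2) issue 2, read 9, done 12, write 13  <RAW R6: wait I1 write@8>
3) issue 3, read 4, done 5, write 10  <WAR R2: wait I2 read@9>
4) issue 11, read 12, done 13, write 14  <struct: ALU busy until I3 writes@10>
5) issue 15, read 16, done 21, write 22  <WAW R0: wait I4 write@14>
6) issue 16, read 17, done 18, write 19

cycle = 10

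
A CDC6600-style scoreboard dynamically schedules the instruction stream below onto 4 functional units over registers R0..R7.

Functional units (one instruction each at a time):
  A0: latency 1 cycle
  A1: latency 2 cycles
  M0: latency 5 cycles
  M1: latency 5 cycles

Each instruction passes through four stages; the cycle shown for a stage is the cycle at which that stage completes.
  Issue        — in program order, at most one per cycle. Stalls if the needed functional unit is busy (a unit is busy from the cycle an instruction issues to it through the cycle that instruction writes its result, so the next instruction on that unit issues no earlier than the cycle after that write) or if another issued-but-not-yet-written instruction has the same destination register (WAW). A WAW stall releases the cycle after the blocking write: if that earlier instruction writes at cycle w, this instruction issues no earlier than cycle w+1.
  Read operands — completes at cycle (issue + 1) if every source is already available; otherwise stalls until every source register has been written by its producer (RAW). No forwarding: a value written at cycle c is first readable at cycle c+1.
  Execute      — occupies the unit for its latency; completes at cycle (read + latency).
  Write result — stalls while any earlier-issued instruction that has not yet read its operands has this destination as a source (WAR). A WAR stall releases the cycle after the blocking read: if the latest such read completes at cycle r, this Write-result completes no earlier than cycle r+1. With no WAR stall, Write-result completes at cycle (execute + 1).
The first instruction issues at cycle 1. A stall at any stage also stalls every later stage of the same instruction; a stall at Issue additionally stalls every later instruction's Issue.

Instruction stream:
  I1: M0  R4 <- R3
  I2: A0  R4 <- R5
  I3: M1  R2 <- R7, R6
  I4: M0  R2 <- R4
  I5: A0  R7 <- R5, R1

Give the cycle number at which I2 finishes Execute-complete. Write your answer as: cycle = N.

cycle = 11

  I1 | 1 | 2 | 7 | 8
  I2 | 9 | 10 | 11 | 12   WAW R4: wait I1 write@8
  I3 | 10 | 11 | 16 | 17
  I4 | 18 | 19 | 24 | 25   WAW R2: wait I3 write@17
  I5 | 19 | 20 | 21 | 22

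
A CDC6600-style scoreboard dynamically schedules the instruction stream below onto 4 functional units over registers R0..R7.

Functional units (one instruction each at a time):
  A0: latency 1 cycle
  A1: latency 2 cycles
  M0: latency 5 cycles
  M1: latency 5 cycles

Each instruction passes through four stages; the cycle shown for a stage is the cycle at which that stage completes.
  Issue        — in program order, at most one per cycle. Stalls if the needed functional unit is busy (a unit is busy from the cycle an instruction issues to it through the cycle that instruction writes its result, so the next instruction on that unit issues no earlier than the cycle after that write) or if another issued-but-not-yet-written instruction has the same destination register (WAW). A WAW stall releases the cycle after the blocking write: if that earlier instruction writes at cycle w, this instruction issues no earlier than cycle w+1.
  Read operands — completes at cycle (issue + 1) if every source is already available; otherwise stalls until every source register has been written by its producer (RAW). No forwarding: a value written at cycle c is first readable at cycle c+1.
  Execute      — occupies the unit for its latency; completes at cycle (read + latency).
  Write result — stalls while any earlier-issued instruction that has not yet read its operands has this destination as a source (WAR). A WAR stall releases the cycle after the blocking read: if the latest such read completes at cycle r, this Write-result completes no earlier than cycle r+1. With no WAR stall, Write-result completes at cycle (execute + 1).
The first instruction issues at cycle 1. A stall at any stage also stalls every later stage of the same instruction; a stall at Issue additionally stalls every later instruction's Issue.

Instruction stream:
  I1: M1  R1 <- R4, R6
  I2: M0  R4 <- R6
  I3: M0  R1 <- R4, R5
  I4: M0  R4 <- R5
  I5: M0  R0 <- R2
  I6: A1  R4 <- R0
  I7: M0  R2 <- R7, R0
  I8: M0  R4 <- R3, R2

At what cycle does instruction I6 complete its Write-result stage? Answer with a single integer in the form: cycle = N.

cycle = 37

t=1  I1 issues→M1
t=2  I1 reads, I2 issues→M0
t=3  I2 reads
t=7  I1 exec-done
t=8  I1 writes R1, I2 exec-done
t=9  I2 writes R4
t=10  I3 issues→M0
t=11  I3 reads
t=16  I3 exec-done
t=17  I3 writes R1
t=18  I4 issues→M0
t=19  I4 reads
t=24  I4 exec-done
t=25  I4 writes R4
t=26  I5 issues→M0
t=27  I5 reads, I6 issues→A1
t=32  I5 exec-done
t=33  I5 writes R0
t=34  I6 reads, I7 issues→M0
t=35  I7 reads
t=36  I6 exec-done
t=37  I6 writes R4
t=40  I7 exec-done
t=41  I7 writes R2
t=42  I8 issues→M0
t=43  I8 reads
t=48  I8 exec-done
t=49  I8 writes R4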